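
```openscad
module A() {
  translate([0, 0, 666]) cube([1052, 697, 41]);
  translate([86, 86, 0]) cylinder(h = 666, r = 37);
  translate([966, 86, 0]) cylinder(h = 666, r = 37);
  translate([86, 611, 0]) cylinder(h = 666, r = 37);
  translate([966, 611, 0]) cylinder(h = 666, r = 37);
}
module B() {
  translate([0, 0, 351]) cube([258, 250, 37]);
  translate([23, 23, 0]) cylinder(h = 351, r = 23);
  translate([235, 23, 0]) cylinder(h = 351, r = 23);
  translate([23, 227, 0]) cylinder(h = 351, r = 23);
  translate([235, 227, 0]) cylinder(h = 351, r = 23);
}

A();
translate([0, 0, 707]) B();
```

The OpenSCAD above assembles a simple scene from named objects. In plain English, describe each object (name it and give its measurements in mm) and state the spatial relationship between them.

A is a table with a 1052×697 mm rectangular top, 41 mm thick, top surface at z = 707 mm, supported by four round legs of 74 mm diameter, each leg's bounding box inset 49 mm from the nearest pair of top edges, running from the floor.

B is a simple wooden stool: a rectangular seat 258 mm (x) by 250 mm (y), 37 mm thick, top face at z = 388 mm, on four round legs, each 46 mm in diameter. The legs rest on z = 0, each leg's axis is inset half a diameter from the nearest pair of seat edges (so the leg's bounding box is flush with the corner).

The stool is on top of the table.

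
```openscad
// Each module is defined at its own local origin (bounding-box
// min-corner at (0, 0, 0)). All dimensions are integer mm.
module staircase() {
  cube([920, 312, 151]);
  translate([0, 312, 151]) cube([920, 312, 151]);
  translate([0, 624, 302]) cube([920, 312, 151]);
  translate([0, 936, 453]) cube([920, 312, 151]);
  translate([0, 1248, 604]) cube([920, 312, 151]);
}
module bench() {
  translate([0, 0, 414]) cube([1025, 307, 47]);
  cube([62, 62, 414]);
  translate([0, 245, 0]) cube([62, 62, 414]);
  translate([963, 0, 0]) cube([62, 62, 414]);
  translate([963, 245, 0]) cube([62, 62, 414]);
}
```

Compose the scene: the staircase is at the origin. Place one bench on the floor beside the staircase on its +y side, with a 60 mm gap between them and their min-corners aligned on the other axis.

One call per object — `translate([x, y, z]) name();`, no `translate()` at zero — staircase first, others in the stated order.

staircase();
translate([0, 1620, 0]) bench();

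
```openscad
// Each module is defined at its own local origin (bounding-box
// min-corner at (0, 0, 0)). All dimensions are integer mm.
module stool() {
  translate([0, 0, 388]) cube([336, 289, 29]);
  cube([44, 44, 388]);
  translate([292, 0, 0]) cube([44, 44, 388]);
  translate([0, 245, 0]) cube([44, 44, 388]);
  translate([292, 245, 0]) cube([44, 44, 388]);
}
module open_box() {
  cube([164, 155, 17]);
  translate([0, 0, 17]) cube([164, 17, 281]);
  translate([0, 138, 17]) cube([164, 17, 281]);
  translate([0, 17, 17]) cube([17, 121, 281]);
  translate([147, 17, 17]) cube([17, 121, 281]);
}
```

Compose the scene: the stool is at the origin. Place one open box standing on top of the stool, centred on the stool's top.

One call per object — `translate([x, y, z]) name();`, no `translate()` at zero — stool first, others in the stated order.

stool();
translate([86, 67, 417]) open_box();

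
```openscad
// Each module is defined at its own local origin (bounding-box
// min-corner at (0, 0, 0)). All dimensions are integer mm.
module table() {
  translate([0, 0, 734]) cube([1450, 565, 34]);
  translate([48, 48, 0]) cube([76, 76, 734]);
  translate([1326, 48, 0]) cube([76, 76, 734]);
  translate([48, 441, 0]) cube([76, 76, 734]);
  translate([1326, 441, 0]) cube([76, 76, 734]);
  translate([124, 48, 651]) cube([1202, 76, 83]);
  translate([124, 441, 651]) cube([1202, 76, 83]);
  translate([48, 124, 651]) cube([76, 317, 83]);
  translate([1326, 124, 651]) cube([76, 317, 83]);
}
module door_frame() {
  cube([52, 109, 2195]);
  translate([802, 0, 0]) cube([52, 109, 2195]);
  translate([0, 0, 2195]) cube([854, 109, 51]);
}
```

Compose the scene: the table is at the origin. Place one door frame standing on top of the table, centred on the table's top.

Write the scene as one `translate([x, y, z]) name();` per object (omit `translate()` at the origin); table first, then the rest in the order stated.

table();
translate([298, 228, 768]) door_frame();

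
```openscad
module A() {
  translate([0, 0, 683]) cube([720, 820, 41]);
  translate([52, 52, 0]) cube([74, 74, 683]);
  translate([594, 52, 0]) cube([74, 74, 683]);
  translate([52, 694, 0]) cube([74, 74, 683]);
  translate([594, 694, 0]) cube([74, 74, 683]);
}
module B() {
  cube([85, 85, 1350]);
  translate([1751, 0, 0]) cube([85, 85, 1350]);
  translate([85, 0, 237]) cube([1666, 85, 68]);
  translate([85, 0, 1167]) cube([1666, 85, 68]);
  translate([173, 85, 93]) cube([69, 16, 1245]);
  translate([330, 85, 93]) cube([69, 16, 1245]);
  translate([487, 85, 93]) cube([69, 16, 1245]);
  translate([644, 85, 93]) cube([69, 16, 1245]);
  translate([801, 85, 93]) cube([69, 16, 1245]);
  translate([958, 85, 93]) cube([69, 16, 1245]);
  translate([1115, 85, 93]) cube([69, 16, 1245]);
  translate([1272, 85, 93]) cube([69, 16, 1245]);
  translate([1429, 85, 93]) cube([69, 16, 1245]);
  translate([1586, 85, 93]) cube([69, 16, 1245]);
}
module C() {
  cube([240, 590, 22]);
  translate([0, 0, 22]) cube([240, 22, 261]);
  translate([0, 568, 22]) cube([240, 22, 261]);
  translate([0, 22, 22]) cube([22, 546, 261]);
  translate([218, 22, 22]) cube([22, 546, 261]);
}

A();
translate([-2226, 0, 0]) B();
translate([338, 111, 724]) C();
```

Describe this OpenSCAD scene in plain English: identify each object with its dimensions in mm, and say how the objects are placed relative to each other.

A is a table with a 720×820 mm rectangular top, 41 mm thick, top surface at z = 724 mm, supported by four 74×74 mm square legs, each inset 52 mm from the nearest pair of top edges, running from the floor.

B is a fence section. Two 85×85 mm posts, 1350 mm tall, stand on the floor with a clear span of 1666 mm between their inner faces. Two horizontal rails of 85×68 mm section span the gap between the posts with their undersides at z = 237 mm and z = 1167 mm, flush with the posts' −y face. 10 pickets, each 69 mm wide, 16 mm thick and 1245 mm tall, are fixed to the +y face of the rails with their bottoms at z = 93 mm, evenly spaced across the span with equal gaps (rounded down to the nearest mm) at the −x end and between each pair — any rounding remainder accumulates at the +x end.

C is an open storage box with external size 240×590×283 mm and wall thickness 22 mm (the base is also 22 mm thick). The base covers the whole footprint; the four walls stand on the base, with the y-facing walls full-width and the x-facing walls fitting between their inner faces.

The fence section is on the floor beside the table on its −x side. The open box is on top of the table.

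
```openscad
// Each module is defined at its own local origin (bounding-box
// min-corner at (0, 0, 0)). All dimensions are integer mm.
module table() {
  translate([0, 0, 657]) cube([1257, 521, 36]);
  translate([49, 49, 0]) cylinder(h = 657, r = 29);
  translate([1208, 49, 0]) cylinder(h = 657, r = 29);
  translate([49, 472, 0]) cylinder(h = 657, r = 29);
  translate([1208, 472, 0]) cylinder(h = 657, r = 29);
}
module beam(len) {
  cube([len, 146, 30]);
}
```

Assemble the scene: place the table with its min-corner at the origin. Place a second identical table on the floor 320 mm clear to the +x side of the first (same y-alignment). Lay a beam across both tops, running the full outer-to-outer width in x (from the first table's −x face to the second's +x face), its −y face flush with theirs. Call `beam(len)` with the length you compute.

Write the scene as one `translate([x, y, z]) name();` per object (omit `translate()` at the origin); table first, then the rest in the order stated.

table();
translate([1577, 0, 0]) table();
translate([0, 0, 693]) beam(2834);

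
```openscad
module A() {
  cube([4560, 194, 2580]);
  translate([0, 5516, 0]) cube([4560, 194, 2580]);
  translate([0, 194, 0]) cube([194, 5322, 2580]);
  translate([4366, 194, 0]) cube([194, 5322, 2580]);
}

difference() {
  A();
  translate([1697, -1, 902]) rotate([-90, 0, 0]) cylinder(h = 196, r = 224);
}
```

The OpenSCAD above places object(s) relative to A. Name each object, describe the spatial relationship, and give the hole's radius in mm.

A is a house frame. The house frame has a circular hole through its front wall. The hole's radius is 224 mm.

The subtracted cylinder has r = 224 mm.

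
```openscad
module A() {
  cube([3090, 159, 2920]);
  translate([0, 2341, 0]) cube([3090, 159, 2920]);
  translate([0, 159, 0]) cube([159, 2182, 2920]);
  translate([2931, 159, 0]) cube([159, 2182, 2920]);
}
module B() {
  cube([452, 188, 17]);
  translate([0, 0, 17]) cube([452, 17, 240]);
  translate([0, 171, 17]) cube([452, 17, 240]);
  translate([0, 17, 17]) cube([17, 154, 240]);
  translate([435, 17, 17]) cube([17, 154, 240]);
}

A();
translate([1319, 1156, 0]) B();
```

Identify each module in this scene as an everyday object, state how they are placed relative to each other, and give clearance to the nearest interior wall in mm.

A is a house frame. B is an open box. The open box sits inside the house frame, centred. The clearance to the nearest interior wall is 997 mm.

Clearances: x = 1160, y = 997; minimum 997 mm.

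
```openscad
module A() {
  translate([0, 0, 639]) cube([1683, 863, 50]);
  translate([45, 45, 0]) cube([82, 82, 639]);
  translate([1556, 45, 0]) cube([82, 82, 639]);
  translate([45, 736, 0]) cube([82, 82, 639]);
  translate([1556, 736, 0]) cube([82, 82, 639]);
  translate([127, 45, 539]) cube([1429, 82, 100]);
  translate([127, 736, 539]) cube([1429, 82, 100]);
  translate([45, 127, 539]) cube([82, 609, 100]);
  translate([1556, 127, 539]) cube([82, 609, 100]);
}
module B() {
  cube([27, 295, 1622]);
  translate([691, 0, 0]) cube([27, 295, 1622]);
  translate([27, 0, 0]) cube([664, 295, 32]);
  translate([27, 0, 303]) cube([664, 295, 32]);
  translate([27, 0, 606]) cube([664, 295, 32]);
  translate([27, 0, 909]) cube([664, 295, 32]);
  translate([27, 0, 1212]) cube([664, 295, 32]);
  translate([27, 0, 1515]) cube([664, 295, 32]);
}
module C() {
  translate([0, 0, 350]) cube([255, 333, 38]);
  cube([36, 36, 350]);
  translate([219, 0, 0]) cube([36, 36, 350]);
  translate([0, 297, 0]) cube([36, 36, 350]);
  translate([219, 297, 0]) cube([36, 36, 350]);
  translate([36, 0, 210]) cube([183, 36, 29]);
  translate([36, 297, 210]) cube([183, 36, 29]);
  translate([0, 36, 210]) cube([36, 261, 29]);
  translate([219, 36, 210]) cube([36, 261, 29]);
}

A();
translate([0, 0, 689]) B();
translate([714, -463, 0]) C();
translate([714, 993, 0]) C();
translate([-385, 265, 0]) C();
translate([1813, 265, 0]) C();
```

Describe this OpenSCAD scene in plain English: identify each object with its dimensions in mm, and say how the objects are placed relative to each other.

A is a rectangular dining table. The top is 1683×863×50 mm with its upper surface at z = 689 mm. It stands on four 82×82 mm square legs, each inset 45 mm from the nearest pair of top edges, running from the floor to the underside of the top. Four apron rails, 82 mm thick and 100 mm tall, run between adjacent legs with their top edges flush with the underside of the top and their outer faces flush with the legs' outer faces.

B is an open bookshelf. Two side panels, each 27 mm thick, 295 mm deep and 1622 mm tall, stand 718 mm apart (outside-to-outside). Between them sit 6 shelves, each 32 mm thick and 295 mm deep, spanning the full gap between the sides. The bottom shelf rests on the floor (its underside at z = 0) and the clear gap between one shelf's top and the next shelf's underside is 271 mm.

C is a simple wooden stool: a rectangular seat 255 mm (x) by 333 mm (y), 38 mm thick, top face at z = 388 mm, on four square legs, each 36×36 mm in cross-section. The legs rest on z = 0, each flush with a corner of the seat. Four stretchers, 36 mm wide and 29 mm tall, connect adjacent legs with their undersides at z = 210 mm, each running between the inner faces of the legs it joins and aligned with the legs' outer faces on the other axis.

The bookshelf is on top of the table. Four stools sit around the table at the −y, +y, −x, +x sides.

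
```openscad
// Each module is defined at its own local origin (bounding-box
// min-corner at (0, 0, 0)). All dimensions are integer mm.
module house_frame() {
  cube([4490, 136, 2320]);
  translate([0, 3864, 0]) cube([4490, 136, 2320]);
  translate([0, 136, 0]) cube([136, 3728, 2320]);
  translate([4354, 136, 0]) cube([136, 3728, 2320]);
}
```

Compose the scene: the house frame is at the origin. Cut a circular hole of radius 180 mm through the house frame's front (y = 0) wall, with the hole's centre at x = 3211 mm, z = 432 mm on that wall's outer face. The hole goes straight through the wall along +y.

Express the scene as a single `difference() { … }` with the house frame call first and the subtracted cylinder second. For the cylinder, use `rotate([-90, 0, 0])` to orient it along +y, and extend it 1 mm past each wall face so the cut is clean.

difference() {
  house_frame();
  translate([3211, -1, 432]) rotate([-90, 0, 0]) cylinder(h = 138, r = 180);
}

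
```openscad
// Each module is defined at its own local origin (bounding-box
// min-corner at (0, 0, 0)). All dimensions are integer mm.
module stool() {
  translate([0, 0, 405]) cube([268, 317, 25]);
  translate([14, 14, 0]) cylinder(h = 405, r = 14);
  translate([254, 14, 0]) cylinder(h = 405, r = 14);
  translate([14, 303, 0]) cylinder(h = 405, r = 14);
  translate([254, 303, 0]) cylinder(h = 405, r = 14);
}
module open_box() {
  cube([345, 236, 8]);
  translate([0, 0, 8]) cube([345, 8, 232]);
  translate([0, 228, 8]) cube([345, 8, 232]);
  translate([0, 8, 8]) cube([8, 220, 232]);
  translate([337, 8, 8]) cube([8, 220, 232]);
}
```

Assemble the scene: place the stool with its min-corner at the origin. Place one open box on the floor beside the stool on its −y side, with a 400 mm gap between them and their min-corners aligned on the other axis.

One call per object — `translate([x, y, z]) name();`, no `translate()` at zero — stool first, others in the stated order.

stool();
translate([0, -636, 0]) open_box();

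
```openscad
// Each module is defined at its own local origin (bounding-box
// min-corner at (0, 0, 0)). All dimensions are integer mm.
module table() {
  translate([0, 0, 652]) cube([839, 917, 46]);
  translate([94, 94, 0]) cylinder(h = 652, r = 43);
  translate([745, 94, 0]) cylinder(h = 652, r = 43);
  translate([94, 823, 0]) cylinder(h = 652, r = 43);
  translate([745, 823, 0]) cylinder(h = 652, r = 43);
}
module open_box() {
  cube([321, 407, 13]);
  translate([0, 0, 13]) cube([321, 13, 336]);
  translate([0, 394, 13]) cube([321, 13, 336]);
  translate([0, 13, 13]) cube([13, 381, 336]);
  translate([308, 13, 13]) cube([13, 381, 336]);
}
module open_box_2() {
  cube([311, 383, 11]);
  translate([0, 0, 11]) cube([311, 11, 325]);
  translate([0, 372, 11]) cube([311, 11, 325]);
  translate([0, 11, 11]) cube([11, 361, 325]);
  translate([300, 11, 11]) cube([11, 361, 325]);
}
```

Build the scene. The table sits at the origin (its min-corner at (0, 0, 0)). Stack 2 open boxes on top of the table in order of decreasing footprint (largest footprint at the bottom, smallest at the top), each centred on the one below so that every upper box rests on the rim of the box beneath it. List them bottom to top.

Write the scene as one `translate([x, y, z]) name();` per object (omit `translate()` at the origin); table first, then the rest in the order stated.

table();
translate([259, 255, 698]) open_box();
translate([264, 267, 1047]) open_box_2();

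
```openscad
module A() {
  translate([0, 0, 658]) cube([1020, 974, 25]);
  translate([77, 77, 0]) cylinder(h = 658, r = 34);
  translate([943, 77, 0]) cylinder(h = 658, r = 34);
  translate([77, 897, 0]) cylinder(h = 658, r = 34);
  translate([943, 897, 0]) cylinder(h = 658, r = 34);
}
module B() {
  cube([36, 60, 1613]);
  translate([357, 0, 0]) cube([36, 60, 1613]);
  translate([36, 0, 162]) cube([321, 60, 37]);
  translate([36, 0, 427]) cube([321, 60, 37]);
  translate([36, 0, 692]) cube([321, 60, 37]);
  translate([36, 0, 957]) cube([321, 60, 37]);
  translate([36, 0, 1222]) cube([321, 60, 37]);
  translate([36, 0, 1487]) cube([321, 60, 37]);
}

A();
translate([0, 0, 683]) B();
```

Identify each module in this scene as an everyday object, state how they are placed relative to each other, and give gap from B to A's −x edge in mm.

A is a table. B is a ladder. The ladder is on top of the table. The gap from the ladder to the table's −x edge is 0 mm.

The ladder's min-x is at 0; the table's min-x is 0; gap = 0 mm.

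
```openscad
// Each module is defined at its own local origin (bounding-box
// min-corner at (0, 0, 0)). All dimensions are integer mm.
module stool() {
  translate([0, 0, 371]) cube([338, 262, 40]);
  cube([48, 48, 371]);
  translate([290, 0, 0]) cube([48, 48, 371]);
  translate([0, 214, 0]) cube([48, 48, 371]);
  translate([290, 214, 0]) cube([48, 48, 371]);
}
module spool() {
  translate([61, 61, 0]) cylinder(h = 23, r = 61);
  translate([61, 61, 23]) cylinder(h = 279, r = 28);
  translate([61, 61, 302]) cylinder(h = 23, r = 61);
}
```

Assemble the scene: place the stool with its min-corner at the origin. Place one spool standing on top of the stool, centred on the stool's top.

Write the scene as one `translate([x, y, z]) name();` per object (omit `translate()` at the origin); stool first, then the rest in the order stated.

stool();
translate([108, 70, 411]) spool();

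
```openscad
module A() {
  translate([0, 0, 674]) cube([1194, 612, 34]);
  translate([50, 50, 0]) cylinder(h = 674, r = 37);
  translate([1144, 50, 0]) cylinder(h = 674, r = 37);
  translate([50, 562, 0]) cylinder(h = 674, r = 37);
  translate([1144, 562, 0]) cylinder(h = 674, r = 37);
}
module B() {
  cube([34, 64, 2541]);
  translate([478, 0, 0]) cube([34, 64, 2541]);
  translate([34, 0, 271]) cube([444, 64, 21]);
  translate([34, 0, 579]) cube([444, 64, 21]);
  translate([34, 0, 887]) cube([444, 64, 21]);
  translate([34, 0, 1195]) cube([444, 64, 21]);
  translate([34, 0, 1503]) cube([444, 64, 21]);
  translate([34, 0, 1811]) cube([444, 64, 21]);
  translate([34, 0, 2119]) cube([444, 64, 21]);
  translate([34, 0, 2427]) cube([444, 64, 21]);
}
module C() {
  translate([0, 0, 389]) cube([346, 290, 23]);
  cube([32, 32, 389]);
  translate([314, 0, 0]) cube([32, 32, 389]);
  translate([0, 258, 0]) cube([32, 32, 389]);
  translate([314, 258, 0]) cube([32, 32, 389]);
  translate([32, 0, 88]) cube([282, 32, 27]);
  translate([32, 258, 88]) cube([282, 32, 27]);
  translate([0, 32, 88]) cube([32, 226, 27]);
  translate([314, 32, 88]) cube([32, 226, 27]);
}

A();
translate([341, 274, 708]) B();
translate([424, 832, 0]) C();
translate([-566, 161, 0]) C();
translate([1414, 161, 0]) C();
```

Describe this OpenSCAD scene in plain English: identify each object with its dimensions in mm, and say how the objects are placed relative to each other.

A is a table: top 1194 mm (x) × 612 mm (y), 34 mm thick, upper face at z = 708 mm, on four round legs of 74 mm diameter, each leg's bounding box inset 13 mm from the nearest pair of top edges, running from z = 0 to the bottom of the top.

B is a straight ladder. Two 34×64 mm vertical rails, 2541 mm tall, stand 512 mm apart (outside-to-outside) with their front faces coplanar on the −y side. 8 rungs, each 64 mm deep and 21 mm tall, span between the inner faces of the rails, front faces flush with the rails. The lowest rung's underside is at z = 271 mm and rungs are spaced 308 mm apart (underside to underside).

C is a four-legged stool. The seat is a 346×290×23 mm slab whose top surface is at z = 412 mm; four square legs, each 32×32 mm in cross-section, run from the floor (z = 0) to the underside of the seat, each flush with a corner of the seat. Four stretchers, 32 mm wide and 27 mm tall, connect adjacent legs with their undersides at z = 88 mm, each running between the inner faces of the legs it joins and aligned with the legs' outer faces on the other axis.

The ladder is on top of the table, centred. Three stools sit around the table at the +y, −x, +x sides.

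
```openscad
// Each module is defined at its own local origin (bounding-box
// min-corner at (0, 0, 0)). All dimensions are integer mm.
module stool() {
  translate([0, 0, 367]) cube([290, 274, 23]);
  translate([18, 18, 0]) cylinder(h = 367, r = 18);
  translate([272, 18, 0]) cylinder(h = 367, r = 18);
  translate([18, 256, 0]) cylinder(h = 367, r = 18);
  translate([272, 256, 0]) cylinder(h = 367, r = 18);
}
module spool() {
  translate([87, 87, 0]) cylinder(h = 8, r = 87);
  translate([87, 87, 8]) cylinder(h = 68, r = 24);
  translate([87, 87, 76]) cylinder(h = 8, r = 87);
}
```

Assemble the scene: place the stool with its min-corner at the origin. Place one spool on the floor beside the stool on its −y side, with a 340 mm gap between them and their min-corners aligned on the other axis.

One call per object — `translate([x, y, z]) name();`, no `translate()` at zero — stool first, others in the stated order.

stool();
translate([0, -514, 0]) spool();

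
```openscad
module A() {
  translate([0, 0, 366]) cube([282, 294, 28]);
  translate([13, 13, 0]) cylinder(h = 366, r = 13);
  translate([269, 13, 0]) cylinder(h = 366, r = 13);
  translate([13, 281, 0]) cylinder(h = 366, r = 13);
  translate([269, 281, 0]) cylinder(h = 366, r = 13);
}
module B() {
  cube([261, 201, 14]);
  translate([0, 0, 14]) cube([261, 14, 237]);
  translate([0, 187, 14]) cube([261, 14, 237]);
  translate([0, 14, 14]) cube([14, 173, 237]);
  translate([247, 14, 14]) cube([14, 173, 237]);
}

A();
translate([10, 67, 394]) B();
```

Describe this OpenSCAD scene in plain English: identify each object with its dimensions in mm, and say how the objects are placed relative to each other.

A is a four-legged stool. The seat is a 282×294×28 mm slab whose top surface is at z = 394 mm; four round legs, each 26 mm in diameter, run from the floor (z = 0) to the underside of the seat, each leg's axis is inset half a diameter from the nearest pair of seat edges (so the leg's bounding box is flush with the corner).

B is an open storage box with external size 261×201×251 mm and wall thickness 14 mm (the base is also 14 mm thick). The base covers the whole footprint; the four walls stand on the base, with the y-facing walls full-width and the x-facing walls fitting between their inner faces.

The open box is on top of the stool.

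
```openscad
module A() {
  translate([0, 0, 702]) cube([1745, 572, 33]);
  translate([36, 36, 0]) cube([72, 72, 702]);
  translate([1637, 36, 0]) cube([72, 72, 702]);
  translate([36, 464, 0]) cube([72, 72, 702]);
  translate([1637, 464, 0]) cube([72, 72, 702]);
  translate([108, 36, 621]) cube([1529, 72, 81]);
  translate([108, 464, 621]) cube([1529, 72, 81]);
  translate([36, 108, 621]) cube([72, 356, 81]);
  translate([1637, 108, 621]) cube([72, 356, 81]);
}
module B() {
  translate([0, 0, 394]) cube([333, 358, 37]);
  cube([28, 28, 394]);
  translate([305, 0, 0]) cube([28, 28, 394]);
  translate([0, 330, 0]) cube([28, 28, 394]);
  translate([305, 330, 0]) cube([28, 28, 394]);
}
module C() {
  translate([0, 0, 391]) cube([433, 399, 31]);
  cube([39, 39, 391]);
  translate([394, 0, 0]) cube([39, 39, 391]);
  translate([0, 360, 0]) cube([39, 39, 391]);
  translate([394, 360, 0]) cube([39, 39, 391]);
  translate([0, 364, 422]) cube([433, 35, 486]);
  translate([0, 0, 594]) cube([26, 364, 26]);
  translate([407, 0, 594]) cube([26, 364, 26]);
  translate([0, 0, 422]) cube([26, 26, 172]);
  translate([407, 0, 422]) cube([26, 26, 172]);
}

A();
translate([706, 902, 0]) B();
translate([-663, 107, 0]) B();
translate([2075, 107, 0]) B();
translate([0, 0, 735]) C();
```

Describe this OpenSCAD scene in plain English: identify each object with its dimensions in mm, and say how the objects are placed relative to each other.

A is a table with a 1745×572 mm rectangular top, 33 mm thick, top surface at z = 735 mm, supported by four 72×72 mm square legs, each inset 36 mm from the nearest pair of top edges, running from the floor. Four apron rails, 72 mm thick and 81 mm tall, run between adjacent legs with their top edges flush with the underside of the top and their outer faces flush with the legs' outer faces.

B is a four-legged stool. The seat is a 333×358×37 mm slab whose top surface is at z = 431 mm; four square legs, each 28×28 mm in cross-section, run from the floor (z = 0) to the underside of the seat, each flush with a corner of the seat.

C is a chair: 433×399 mm seat, 31 mm thick, top at z = 422 mm, on four 39 mm square corner legs flush with the seat edges. A 35 mm thick backrest slab spans the full seat width, extending 486 mm above the seat top, its back face flush with the seat's +y edge. Two armrests of 26×26 mm section run along each side from the seat's front edge to the front of the backrest, top faces 198 mm above the seat top and outer faces flush with the seat's x-edges; a 26×26 mm post under the front of each armrest stands on the seat at the front corner.

Three stools sit around the table at the +y, −x, +x sides. The chair is on top of the table.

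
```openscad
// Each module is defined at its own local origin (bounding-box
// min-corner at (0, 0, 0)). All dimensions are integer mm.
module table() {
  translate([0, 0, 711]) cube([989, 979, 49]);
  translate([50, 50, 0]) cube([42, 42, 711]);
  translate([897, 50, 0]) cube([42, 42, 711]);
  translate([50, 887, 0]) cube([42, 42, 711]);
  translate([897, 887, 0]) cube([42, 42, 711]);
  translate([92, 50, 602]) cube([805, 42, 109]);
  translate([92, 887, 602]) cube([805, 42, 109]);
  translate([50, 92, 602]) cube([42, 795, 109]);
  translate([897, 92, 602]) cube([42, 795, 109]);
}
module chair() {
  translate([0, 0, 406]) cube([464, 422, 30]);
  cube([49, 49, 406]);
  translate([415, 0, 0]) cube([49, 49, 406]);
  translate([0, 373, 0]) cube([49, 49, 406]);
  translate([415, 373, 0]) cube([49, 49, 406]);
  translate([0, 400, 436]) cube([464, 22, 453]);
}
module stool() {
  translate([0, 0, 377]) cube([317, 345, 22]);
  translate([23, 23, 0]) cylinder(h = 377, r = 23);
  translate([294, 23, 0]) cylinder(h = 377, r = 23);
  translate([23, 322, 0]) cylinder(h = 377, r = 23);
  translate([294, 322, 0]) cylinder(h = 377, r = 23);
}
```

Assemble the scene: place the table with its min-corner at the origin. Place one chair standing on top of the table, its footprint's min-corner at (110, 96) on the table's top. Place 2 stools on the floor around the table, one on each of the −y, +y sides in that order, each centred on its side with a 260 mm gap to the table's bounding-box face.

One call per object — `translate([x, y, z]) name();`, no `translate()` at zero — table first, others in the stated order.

table();
translate([110, 96, 760]) chair();
translate([336, -605, 0]) stool();
translate([336, 1239, 0]) stool();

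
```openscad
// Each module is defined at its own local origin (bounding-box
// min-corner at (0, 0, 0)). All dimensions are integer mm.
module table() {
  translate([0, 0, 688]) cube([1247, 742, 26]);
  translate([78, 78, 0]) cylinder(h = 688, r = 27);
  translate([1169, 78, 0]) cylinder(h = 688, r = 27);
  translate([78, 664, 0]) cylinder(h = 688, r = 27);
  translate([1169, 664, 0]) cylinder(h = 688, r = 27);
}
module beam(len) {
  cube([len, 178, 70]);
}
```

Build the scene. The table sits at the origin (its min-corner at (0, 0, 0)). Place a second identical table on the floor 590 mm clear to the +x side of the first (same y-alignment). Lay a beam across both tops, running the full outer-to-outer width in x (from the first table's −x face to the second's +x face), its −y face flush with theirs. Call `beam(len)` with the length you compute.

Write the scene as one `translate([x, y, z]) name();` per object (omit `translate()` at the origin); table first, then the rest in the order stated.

table();
translate([1837, 0, 0]) table();
translate([0, 0, 714]) beam(3084);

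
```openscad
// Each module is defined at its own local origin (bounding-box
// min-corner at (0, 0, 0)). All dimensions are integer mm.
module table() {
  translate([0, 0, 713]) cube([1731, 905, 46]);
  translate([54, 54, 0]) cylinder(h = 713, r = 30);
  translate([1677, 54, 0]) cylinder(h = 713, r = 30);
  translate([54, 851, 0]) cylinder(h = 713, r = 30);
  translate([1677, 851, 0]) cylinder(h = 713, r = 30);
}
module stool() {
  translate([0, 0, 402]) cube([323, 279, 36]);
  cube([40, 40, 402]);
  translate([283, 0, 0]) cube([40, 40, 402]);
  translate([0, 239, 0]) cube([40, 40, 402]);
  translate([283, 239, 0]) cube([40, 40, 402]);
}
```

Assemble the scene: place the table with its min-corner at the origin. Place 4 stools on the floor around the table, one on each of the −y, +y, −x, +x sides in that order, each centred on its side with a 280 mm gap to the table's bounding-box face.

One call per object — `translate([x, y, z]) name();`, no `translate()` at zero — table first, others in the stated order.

table();
translate([704, -559, 0]) stool();
translate([704, 1185, 0]) stool();
translate([-603, 313, 0]) stool();
translate([2011, 313, 0]) stool();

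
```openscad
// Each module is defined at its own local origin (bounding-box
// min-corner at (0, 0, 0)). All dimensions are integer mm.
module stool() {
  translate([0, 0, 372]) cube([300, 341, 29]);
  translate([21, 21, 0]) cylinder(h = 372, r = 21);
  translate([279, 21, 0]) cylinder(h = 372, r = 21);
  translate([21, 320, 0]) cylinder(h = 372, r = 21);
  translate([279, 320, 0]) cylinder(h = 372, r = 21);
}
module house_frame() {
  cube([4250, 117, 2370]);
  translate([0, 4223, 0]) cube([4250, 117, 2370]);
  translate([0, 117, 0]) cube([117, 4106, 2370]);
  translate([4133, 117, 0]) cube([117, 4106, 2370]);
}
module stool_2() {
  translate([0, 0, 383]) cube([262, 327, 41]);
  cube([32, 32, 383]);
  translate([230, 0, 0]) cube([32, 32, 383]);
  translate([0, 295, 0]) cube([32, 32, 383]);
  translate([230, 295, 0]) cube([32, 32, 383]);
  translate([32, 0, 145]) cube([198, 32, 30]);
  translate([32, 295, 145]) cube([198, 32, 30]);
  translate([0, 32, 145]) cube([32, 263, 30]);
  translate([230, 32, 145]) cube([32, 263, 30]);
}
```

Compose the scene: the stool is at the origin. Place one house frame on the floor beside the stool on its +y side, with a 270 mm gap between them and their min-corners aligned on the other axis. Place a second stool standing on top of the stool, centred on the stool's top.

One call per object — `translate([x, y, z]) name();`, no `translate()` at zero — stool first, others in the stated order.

stool();
translate([0, 611, 0]) house_frame();
translate([19, 7, 401]) stool_2();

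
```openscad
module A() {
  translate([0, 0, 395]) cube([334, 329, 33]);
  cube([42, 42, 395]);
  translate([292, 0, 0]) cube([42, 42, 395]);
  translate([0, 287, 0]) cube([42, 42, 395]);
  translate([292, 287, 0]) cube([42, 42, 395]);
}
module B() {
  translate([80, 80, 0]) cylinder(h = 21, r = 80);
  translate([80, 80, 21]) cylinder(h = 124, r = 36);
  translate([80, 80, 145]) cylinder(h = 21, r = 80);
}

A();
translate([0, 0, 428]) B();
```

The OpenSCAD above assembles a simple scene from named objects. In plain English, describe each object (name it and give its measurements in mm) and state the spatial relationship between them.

A is a four-legged stool. The seat is 334×329 mm, 33 mm thick, top at z = 428 mm. It stands on four square legs, each 42×42 mm in cross-section, from z = 0 to the seat underside, each flush with a corner of the seat.

B is a spool: two coaxial disc flanges of radius 80 mm and thickness 21 mm, joined by a core cylinder of radius 36 mm and height 124 mm. The lower flange rests on z = 0 and the three cylinders share a vertical axis.

The spool is on top of the stool.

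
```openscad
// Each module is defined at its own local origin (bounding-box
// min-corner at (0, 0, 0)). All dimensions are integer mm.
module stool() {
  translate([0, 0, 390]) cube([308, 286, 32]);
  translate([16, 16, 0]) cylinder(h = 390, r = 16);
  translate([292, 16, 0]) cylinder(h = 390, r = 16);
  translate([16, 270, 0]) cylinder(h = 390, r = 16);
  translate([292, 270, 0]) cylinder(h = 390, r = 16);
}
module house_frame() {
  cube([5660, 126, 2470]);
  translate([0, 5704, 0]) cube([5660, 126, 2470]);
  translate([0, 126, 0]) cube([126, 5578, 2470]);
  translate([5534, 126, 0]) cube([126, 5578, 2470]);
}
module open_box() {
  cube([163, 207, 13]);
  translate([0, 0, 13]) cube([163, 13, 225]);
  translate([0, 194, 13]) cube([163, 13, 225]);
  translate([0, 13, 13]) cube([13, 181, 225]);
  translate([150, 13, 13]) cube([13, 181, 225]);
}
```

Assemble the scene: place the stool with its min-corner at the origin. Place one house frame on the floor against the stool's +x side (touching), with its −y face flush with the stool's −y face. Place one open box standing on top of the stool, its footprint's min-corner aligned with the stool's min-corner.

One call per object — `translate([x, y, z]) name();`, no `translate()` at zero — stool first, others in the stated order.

stool();
translate([308, 0, 0]) house_frame();
translate([0, 0, 422]) open_box();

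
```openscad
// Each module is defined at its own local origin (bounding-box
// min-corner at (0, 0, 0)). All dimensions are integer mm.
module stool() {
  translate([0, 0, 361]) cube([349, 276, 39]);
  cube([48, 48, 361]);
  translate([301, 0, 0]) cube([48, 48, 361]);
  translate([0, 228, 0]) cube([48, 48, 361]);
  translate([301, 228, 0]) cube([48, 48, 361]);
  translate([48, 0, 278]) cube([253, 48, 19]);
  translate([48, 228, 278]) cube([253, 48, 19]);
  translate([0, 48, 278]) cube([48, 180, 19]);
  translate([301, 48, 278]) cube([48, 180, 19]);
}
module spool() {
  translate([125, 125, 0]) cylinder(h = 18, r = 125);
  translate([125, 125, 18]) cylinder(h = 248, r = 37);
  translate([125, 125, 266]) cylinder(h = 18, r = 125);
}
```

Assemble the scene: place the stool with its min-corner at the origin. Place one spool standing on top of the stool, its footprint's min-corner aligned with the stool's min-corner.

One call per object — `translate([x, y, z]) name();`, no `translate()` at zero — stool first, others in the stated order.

stool();
translate([0, 0, 400]) spool();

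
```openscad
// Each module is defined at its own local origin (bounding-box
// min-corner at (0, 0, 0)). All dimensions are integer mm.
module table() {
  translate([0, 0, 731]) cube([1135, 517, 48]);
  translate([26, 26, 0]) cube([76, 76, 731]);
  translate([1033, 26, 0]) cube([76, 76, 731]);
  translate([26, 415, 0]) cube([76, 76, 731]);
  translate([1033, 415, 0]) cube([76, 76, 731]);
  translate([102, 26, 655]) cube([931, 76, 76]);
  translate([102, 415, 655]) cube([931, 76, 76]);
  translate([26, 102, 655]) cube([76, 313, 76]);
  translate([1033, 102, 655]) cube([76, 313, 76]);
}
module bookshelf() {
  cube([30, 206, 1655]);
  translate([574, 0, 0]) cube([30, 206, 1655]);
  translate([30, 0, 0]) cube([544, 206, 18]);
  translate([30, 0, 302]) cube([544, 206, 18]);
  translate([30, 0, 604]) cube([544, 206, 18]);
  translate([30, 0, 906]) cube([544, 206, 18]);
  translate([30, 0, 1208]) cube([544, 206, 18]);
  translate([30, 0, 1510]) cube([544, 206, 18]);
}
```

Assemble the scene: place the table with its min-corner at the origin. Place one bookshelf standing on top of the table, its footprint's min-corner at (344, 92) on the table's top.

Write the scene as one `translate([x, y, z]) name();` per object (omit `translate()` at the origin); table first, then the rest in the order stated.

table();
translate([344, 92, 779]) bookshelf();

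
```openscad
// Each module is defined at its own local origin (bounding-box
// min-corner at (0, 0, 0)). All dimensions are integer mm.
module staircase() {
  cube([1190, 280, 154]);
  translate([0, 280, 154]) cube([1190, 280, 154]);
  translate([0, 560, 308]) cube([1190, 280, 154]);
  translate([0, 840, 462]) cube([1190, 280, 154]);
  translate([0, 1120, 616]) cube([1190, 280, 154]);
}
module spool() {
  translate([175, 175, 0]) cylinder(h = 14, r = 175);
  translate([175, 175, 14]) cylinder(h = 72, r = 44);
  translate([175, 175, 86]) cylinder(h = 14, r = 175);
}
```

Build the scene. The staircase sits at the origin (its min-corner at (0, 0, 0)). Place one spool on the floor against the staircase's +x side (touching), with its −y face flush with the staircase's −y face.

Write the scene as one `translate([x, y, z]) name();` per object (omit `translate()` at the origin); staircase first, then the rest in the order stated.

staircase();
translate([1190, 0, 0]) spool();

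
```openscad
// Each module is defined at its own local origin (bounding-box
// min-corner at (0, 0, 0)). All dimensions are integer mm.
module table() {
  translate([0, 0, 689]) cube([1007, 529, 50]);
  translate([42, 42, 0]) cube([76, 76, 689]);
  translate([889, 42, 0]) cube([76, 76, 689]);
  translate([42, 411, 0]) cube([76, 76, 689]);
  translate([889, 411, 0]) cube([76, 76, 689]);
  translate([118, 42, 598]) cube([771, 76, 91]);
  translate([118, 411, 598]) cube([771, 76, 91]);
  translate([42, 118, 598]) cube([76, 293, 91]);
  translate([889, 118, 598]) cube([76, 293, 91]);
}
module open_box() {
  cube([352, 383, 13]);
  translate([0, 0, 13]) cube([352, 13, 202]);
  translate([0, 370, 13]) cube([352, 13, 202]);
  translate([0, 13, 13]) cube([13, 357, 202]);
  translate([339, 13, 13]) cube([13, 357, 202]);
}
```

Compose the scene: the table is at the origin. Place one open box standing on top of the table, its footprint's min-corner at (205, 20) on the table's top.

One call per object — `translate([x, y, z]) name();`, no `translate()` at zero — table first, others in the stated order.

table();
translate([205, 20, 739]) open_box();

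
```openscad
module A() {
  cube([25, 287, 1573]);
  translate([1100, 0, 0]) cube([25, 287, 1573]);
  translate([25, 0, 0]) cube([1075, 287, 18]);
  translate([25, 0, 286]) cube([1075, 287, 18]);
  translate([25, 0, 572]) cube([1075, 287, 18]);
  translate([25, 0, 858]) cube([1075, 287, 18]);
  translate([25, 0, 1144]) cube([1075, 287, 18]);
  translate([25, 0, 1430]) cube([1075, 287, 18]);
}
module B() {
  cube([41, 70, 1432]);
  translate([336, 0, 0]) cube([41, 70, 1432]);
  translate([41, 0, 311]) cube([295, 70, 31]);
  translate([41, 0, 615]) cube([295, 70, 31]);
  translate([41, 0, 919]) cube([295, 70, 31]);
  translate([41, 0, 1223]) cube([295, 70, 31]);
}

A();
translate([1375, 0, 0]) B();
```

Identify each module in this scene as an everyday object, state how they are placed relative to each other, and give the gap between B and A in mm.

A is a bookshelf. B is a ladder. The ladder is on the floor beside the bookshelf on its +x side. The gap between the ladder and the bookshelf is 250 mm.

The ladder's nearest face is 250 mm from the bookshelf's +x face.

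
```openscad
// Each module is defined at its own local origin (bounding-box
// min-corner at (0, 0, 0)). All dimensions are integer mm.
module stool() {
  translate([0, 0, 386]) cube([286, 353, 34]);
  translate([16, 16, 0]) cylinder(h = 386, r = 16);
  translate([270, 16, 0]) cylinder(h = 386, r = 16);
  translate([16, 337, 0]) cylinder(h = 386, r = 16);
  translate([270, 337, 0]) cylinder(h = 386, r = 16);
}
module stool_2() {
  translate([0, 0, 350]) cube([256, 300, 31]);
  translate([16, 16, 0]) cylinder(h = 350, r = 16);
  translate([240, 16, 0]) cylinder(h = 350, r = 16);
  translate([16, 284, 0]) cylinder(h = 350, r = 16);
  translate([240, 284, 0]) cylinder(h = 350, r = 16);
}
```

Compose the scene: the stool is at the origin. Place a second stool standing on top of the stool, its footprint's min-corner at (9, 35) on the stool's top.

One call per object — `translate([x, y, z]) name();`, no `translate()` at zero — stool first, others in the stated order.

stool();
translate([9, 35, 420]) stool_2();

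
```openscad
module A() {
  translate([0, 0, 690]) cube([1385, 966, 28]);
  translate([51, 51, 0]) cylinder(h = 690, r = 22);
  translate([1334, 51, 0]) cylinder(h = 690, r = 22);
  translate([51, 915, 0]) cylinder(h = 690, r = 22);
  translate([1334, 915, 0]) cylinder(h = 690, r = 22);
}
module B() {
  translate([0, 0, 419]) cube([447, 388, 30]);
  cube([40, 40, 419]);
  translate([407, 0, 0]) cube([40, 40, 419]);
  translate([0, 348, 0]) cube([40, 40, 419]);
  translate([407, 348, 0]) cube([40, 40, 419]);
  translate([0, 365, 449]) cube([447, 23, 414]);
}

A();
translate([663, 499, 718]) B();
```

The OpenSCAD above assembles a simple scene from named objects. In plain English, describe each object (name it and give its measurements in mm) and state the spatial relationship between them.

A is a table: top 1385 mm (x) × 966 mm (y), 28 mm thick, upper face at z = 718 mm, on four round legs of 44 mm diameter, each leg's bounding box inset 29 mm from the nearest pair of top edges, running from z = 0 to the bottom of the top.

B is a chair: 447×388 mm seat, 30 mm thick, top at z = 449 mm, on four 40 mm square corner legs flush with the seat edges. A 23 mm thick backrest slab spans the full seat width, extending 414 mm above the seat top, its back face flush with the seat's +y edge.

The chair is on top of the table.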